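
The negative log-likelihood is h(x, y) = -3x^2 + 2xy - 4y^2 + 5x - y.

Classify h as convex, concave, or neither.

h is quadratic, so its Hessian is the constant matrix H = [[-6, 2], [2, -8]].
det(H) = 44, tr(H) = -14.
det(H) > 0 and tr(H) < 0, so H is negative definite everywhere: concave.

concave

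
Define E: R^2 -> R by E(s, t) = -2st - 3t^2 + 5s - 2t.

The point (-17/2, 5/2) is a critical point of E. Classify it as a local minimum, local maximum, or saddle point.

The Hessian of E is constant: H = [[0, -2], [-2, -6]].
det(H) = 0·(-6) − (-2)² = -4.
Since det(H) < 0, H is indefinite and the critical point is a saddle point.

saddle point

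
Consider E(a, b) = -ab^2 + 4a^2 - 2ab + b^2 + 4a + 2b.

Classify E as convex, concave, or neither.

neither

The term -ab^2 is cubic, so the Hessian is not constant.
∂²E/∂b² = -2a + 2, which takes both signs as a varies (negative for sufficiently large a). A diagonal entry of the Hessian changing sign means the Hessian is neither positive- nor negative-semidefinite on all of R^2.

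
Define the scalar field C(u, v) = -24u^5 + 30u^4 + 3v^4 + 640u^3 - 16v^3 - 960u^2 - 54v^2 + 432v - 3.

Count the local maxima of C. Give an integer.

C separates as a function of u plus a function of v, so ∇C=0 decouples.
∂C/∂u = -120u(u - 4)(u - 1)(u + 4) = 0 at u ∈ {-4, 0, 1, 4}; ∂C/∂v = 12(v - 4)(v - 3)(v + 3) = 0 at v ∈ {-3, 3, 4}.
The Hessian is diagonal: diag(C_uu, C_vv). Second derivatives: C_uu(-4)=19200, C_uu(0)=-1920, C_uu(1)=1800, C_uu(4)=-11520; C_vv(-3)=504, C_vv(3)=-72, C_vv(4)=84.
Local maxima occur where both diagonal entries negative: (0, 3), (4, 3). Count: 2.

2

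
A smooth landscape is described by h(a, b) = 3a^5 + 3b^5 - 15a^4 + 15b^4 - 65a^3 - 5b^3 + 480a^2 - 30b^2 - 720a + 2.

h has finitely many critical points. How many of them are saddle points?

8

h separates as a function of a plus a function of b, so ∇h=0 decouples.
∂h/∂a = 15(a - 4)(a - 3)(a - 1)(a + 4) = 0 at a ∈ {-4, 1, 3, 4}; ∂h/∂b = 15b(b - 1)(b + 1)(b + 4) = 0 at b ∈ {-4, -1, 0, 1}.
The Hessian is diagonal: diag(h_aa, h_bb). Second derivatives: h_aa(-4)=-4200, h_aa(1)=450, h_aa(3)=-210, h_aa(4)=360; h_bb(-4)=-900, h_bb(-1)=90, h_bb(0)=-60, h_bb(1)=150.
Saddle points occur where the two diagonal entries have opposite signs: (-4, -1), (-4, 1), (1, -4), (1, 0), (3, -1), (3, 1), (4, -4), (4, 0). Count: 8.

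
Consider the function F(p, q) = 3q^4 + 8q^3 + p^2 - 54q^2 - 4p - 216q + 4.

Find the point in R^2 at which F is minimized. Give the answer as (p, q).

F(p,q) separates as A(p) + B(q) + 4, so its minimum is min A + min B + 4.
A'(p) = 2p - 4 vanishes at p ∈ {2}; B'(q) = 12(q - 3)(q + 2)(q + 3) vanishes at q ∈ {-3, -2, 3}.
Local minima of A (where A''>0): A(2)=-4. Local minima of B: B(-3)=189, B(3)=-675.
So the global minimum of F is A(2) + B(3) + 4 = -4 − 675 + 4 = -675, attained at (2, 3).

(2, 3)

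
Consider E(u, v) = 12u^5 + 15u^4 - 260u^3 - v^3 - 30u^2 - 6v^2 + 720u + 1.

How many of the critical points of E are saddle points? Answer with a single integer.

E separates as a function of u plus a function of v, so ∇E=0 decouples.
∂E/∂u = 60(u - 3)(u - 1)(u + 1)(u + 4) = 0 at u ∈ {-4, -1, 1, 3}; ∂E/∂v = -3v(v + 4) = 0 at v ∈ {-4, 0}.
The Hessian is diagonal: diag(E_uu, E_vv). Second derivatives: E_uu(-4)=-6300, E_uu(-1)=1440, E_uu(1)=-1200, E_uu(3)=3360; E_vv(-4)=12, E_vv(0)=-12.
Saddle points occur where the two diagonal entries have opposite signs: (-4, -4), (-1, 0), (1, -4), (3, 0). Count: 4.

4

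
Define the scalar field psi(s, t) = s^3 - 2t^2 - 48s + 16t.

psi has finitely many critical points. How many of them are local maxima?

psi separates as a function of s plus a function of t, so ∇psi=0 decouples.
∂psi/∂s = 3(s - 4)(s + 4) = 0 at s ∈ {-4, 4}; ∂psi/∂t = -4(t - 4) = 0 at t ∈ {4}.
The Hessian is diagonal: diag(psi_ss, psi_tt). Second derivatives: psi_ss(-4)=-24, psi_ss(4)=24; psi_tt(4)=-4.
Local maxima occur where both diagonal entries negative: (-4, 4). Count: 1.

1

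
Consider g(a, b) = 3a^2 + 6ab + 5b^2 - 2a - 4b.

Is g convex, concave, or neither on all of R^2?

g is quadratic, so its Hessian is the constant matrix H = [[6, 6], [6, 10]].
det(H) = 24, tr(H) = 16.
det(H) > 0 and tr(H) > 0, so H is positive definite everywhere: convex.

convex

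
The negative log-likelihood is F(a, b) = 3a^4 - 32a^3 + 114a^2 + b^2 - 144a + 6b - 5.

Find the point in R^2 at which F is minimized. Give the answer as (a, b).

(1, -3)

F(a,b) separates as P(a) + Q(b) − 5, so its minimum is min P + min Q − 5.
P'(a) = 12(a - 4)(a - 3)(a - 1) vanishes at a ∈ {1, 3, 4}; Q'(b) = 2b + 6 vanishes at b ∈ {-3}.
Local minima of P (where P''>0): P(1)=-59, P(4)=-32. Local minima of Q: Q(-3)=-9.
So the global minimum of F is P(1) + Q(-3) − 5 = -59 − 9 − 5 = -73, attained at (1, -3).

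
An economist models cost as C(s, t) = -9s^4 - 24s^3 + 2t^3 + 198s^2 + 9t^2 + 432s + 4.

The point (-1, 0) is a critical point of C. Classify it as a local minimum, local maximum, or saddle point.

The mixed partial ∂²C/∂s∂t is 0, so the Hessian at any point is diag(C_ss, C_tt) = diag(36(-3s^2 - 4s + 11), 6(2t + 3)).
At (-1, 0): H = diag(432, 18).
Both eigenvalues are positive, so H is positive definite: a local minimum.

local minimum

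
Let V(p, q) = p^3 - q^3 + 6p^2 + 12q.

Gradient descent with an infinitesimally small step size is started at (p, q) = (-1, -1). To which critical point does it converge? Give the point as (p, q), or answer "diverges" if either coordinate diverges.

V is separable, so gradient descent decouples: p follows -∂V/∂p, q follows -∂V/∂q.
∂V/∂p = 3p(p + 4); at p=-1 this is -9, so p increases.
∂V/∂q = -3(q - 2)(q + 2); at q=-1 this is 9, so q decreases.
p converges to its nearest critical value 0 (a local min of the p-part); q converges to -2. The iterate converges to (0, -2).

(0, -2)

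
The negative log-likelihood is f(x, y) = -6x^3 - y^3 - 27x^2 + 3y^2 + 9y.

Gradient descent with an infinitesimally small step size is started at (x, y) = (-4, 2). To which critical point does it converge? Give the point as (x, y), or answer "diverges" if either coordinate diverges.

(-3, -1)

f is separable, so gradient descent decouples: x follows -∂f/∂x, y follows -∂f/∂y.
∂f/∂x = -18x(x + 3); at x=-4 this is -72, so x increases.
∂f/∂y = -3(y - 3)(y + 1); at y=2 this is 9, so y decreases.
x converges to its nearest critical value -3 (a local min of the x-part); y converges to -1. The iterate converges to (-3, -1).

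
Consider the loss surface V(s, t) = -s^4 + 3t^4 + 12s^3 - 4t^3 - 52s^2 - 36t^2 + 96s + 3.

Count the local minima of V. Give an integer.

2

V separates as a function of s plus a function of t, so ∇V=0 decouples.
∂V/∂s = -4(s - 4)(s - 3)(s - 2) = 0 at s ∈ {2, 3, 4}; ∂V/∂t = 12t(t - 3)(t + 2) = 0 at t ∈ {-2, 0, 3}.
The Hessian is diagonal: diag(V_ss, V_tt). Second derivatives: V_ss(2)=-8, V_ss(3)=4, V_ss(4)=-8; V_tt(-2)=120, V_tt(0)=-72, V_tt(3)=180.
Local minima occur where both diagonal entries positive: (3, -2), (3, 3). Count: 2.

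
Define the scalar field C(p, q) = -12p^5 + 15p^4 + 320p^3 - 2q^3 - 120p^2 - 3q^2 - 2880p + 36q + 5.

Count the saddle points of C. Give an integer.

4

C separates as a function of p plus a function of q, so ∇C=0 decouples.
∂C/∂p = -60(p - 4)(p - 2)(p + 2)(p + 3) = 0 at p ∈ {-3, -2, 2, 4}; ∂C/∂q = -6(q - 2)(q + 3) = 0 at q ∈ {-3, 2}.
The Hessian is diagonal: diag(C_pp, C_qq). Second derivatives: C_pp(-3)=2100, C_pp(-2)=-1440, C_pp(2)=2400, C_pp(4)=-5040; C_qq(-3)=30, C_qq(2)=-30.
Saddle points occur where the two diagonal entries have opposite signs: (-3, 2), (-2, -3), (2, 2), (4, -3). Count: 4.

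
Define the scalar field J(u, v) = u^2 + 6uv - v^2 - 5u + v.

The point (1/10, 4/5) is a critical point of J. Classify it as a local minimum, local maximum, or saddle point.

The Hessian of J is constant: H = [[2, 6], [6, -2]].
det(H) = 2·(-2) − 6² = -40.
Since det(H) < 0, H is indefinite and the critical point is a saddle point.

saddle point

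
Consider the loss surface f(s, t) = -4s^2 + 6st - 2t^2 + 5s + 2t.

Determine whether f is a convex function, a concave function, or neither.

f is quadratic, so its Hessian is the constant matrix H = [[-8, 6], [6, -4]].
det(H) = -4, tr(H) = -12.
det(H) < 0, so H is indefinite: neither convex nor concave.

neither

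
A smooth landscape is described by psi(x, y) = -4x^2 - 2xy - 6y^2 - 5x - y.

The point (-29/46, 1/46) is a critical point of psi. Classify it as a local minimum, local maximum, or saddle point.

The Hessian of psi is constant: H = [[-8, -2], [-2, -12]].
det(H) = (-8)·(-12) − (-2)² = 92.
det(H) > 0 and tr(H) = -20 < 0, so H is negative definite and the point is a local maximum.

local maximum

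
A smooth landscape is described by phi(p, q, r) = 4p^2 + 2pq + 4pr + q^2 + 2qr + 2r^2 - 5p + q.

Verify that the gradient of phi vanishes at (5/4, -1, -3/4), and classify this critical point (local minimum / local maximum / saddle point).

∇phi = (8p + 2q + 4r - 5, 2p + 2q + 2r + 1, 4p + 2q + 4r); substituting (5/4, -1, -3/4) gives ∇phi = (0, 0, 0), so (5/4, -1, -3/4) is indeed a critical point.
The Hessian is constant: H = [[8, 2, 4], [2, 2, 2], [4, 2, 4]].
Leading principal minors: Δ₁ = 8, Δ₂ = 12, Δ₃ = 16.
All leading minors are positive, so H is positive definite: a local minimum.

local minimum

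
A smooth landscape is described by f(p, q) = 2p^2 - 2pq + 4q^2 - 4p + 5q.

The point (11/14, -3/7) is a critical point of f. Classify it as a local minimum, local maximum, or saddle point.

The Hessian of f is constant: H = [[4, -2], [-2, 8]].
det(H) = 4·8 − (-2)² = 28.
det(H) > 0 and tr(H) = 12 > 0, so H is positive definite and the point is a local minimum.

local minimum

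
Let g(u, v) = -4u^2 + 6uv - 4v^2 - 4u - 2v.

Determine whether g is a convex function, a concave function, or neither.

concave

g is quadratic, so its Hessian is the constant matrix H = [[-8, 6], [6, -8]].
det(H) = 28, tr(H) = -16.
det(H) > 0 and tr(H) < 0, so H is negative definite everywhere: concave.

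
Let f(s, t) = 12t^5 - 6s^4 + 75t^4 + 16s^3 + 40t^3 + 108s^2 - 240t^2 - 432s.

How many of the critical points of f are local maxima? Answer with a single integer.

f separates as a function of s plus a function of t, so ∇f=0 decouples.
∂f/∂s = -24(s - 3)(s - 2)(s + 3) = 0 at s ∈ {-3, 2, 3}; ∂f/∂t = 60t(t - 1)(t + 2)(t + 4) = 0 at t ∈ {-4, -2, 0, 1}.
The Hessian is diagonal: diag(f_ss, f_tt). Second derivatives: f_ss(-3)=-720, f_ss(2)=120, f_ss(3)=-144; f_tt(-4)=-2400, f_tt(-2)=720, f_tt(0)=-480, f_tt(1)=900.
Local maxima occur where both diagonal entries negative: (-3, -4), (-3, 0), (3, -4), (3, 0). Count: 4.

4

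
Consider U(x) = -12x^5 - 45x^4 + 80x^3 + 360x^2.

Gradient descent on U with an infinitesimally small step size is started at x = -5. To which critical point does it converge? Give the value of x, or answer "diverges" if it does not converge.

-3

U'(x) = -60x(x - 2)(x + 2)(x + 3), so U'(-5) = -12600.
Gradient descent moves in the -U' direction, i.e. x is increasing.
The nearest critical point in that direction is x = -3, where U'' = 900 > 0 (a local minimum). The iterate converges there.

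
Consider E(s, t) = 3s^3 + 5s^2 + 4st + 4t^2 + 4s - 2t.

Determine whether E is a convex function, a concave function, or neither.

The term 3s^3 is cubic, so the Hessian is not constant.
∂²E/∂s² = 18s + 10, which takes both signs as s varies (negative for sufficiently negative s). A diagonal entry of the Hessian changing sign means the Hessian is neither positive- nor negative-semidefinite on all of R^2.

neither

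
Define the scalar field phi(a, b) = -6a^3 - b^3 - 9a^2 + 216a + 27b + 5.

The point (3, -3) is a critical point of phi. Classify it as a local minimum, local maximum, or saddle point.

saddle point

The mixed partial ∂²phi/∂a∂b is 0, so the Hessian at any point is diag(phi_aa, phi_bb) = diag(-18(2a + 1), -6b).
At (3, -3): H = diag(-126, 18).
The eigenvalues have opposite signs, so H is indefinite: a saddle point.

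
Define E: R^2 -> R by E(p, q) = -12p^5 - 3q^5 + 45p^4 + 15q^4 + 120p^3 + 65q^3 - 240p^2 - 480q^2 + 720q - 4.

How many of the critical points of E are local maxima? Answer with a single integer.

E separates as a function of p plus a function of q, so ∇E=0 decouples.
∂E/∂p = -60p(p - 4)(p - 1)(p + 2) = 0 at p ∈ {-2, 0, 1, 4}; ∂E/∂q = -15(q - 4)(q - 3)(q - 1)(q + 4) = 0 at q ∈ {-4, 1, 3, 4}.
The Hessian is diagonal: diag(E_pp, E_qq). Second derivatives: E_pp(-2)=2160, E_pp(0)=-480, E_pp(1)=540, E_pp(4)=-4320; E_qq(-4)=4200, E_qq(1)=-450, E_qq(3)=210, E_qq(4)=-360.
Local maxima occur where both diagonal entries negative: (0, 1), (0, 4), (4, 1), (4, 4). Count: 4.

4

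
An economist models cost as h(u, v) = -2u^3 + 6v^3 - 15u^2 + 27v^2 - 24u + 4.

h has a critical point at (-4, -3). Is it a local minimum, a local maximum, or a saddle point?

The mixed partial ∂²h/∂u∂v is 0, so the Hessian at any point is diag(h_uu, h_vv) = diag(-6(2u + 5), 18(2v + 3)).
At (-4, -3): H = diag(18, -54).
The eigenvalues have opposite signs, so H is indefinite: a saddle point.

saddle point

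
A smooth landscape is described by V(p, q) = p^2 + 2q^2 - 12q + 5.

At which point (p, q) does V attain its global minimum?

(0, 3)

V(p,q) separates as A(p) + B(q) + 5, so its minimum is min A + min B + 5.
A'(p) = 2p vanishes at p ∈ {0}; B'(q) = 4q - 12 vanishes at q ∈ {3}.
Local minima of A (where A''>0): A(0)=0. Local minima of B: B(3)=-18.
So the global minimum of V is A(0) + B(3) + 5 = 0 − 18 + 5 = -13, attained at (0, 3).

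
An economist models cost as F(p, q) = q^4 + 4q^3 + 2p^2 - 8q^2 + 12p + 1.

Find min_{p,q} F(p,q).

-145

F(p,q) separates as A(p) + B(q) + 1, so its minimum is min A + min B + 1.
A'(p) = 4p + 12 vanishes at p ∈ {-3}; B'(q) = 4q(q - 1)(q + 4) vanishes at q ∈ {-4, 0, 1}.
Local minima of A (where A''>0): A(-3)=-18. Local minima of B: B(-4)=-128, B(1)=-3.
So the global minimum of F is A(-3) + B(-4) + 1 = -18 − 128 + 1 = -145, attained at (-3, -4).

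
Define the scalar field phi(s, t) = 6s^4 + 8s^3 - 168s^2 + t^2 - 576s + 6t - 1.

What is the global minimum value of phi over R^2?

phi(s,t) separates as P(s) + Q(t) − 1, so its minimum is min P + min Q − 1.
P'(s) = 24(s - 4)(s + 2)(s + 3) vanishes at s ∈ {-3, -2, 4}; Q'(t) = 2(t + 3) vanishes at t ∈ {-3}.
Local minima of P (where P''>0): P(-3)=486, P(4)=-2944. Local minima of Q: Q(-3)=-9.
So the global minimum of phi is P(4) + Q(-3) − 1 = -2944 − 9 − 1 = -2954, attained at (4, -3).

-2954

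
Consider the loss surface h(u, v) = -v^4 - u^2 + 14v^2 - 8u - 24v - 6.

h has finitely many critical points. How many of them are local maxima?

2

h separates as a function of u plus a function of v, so ∇h=0 decouples.
∂h/∂u = -2(u + 4) = 0 at u ∈ {-4}; ∂h/∂v = -4(v - 2)(v - 1)(v + 3) = 0 at v ∈ {-3, 1, 2}.
The Hessian is diagonal: diag(h_uu, h_vv). Second derivatives: h_uu(-4)=-2; h_vv(-3)=-80, h_vv(1)=16, h_vv(2)=-20.
Local maxima occur where both diagonal entries negative: (-4, -3), (-4, 2). Count: 2.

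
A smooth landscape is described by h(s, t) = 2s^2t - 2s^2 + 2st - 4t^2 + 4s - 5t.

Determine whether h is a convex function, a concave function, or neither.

neither

The term 2s^2t is cubic, so the Hessian is not constant.
∂²h/∂s² = 4t - 4, which takes both signs as t varies (negative for sufficiently negative t). A diagonal entry of the Hessian changing sign means the Hessian is neither positive- nor negative-semidefinite on all of R^2.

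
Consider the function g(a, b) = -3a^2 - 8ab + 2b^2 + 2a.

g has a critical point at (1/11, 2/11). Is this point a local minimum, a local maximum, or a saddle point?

The Hessian of g is constant: H = [[-6, -8], [-8, 4]].
det(H) = (-6)·4 − (-8)² = -88.
Since det(H) < 0, H is indefinite and the critical point is a saddle point.

saddle point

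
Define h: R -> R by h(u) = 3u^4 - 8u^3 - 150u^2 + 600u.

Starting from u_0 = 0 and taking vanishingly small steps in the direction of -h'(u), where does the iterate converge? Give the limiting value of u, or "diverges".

h'(u) = 12(u - 5)(u - 2)(u + 5), so h'(0) = 600.
Gradient descent moves in the -h' direction, i.e. u is decreasing.
The nearest critical point in that direction is u = -5, where h'' = 840 > 0 (a local minimum). The iterate converges there.

-5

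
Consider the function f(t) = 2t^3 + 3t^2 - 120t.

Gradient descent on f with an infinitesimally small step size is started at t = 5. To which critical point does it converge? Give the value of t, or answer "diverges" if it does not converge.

4

f'(t) = 6(t - 4)(t + 5), so f'(5) = 60.
Gradient descent moves in the -f' direction, i.e. t is decreasing.
The nearest critical point in that direction is t = 4, where f'' = 54 > 0 (a local minimum). The iterate converges there.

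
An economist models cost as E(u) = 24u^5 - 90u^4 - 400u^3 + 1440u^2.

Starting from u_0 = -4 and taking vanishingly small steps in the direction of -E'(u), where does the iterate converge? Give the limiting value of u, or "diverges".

E'(u) = 120u(u - 4)(u - 2)(u + 3), so E'(-4) = 23040.
Gradient descent moves in the -E' direction, i.e. u is decreasing.
There is no critical point below u=-4, and E' keeps the same sign, so the iterate runs off to −∞.

diverges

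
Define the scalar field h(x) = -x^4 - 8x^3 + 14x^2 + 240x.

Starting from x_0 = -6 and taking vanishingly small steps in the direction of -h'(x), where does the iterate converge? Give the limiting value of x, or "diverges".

diverges

h'(x) = -4(x - 3)(x + 4)(x + 5), so h'(-6) = 72.
Gradient descent moves in the -h' direction, i.e. x is decreasing.
There is no critical point below x=-6, and h' keeps the same sign, so the iterate runs off to −∞.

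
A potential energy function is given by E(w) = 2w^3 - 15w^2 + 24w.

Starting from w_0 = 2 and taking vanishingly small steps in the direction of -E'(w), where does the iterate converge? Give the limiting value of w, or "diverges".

4

E'(w) = 6(w - 4)(w - 1), so E'(2) = -12.
Gradient descent moves in the -E' direction, i.e. w is increasing.
The nearest critical point in that direction is w = 4, where E'' = 18 > 0 (a local minimum). The iterate converges there.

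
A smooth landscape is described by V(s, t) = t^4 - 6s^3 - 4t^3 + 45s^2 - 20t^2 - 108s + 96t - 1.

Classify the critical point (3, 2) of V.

The mixed partial ∂²V/∂s∂t is 0, so the Hessian at any point is diag(V_ss, V_tt) = diag(18(-2s + 5), 4(3t^2 - 6t - 10)).
At (3, 2): H = diag(-18, -40).
Both eigenvalues are negative, so H is negative definite: a local maximum.

local maximum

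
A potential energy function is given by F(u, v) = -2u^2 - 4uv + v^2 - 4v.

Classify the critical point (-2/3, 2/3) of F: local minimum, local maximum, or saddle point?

The Hessian of F is constant: H = [[-4, -4], [-4, 2]].
det(H) = (-4)·2 − (-4)² = -24.
Since det(H) < 0, H is indefinite and the critical point is a saddle point.

saddle point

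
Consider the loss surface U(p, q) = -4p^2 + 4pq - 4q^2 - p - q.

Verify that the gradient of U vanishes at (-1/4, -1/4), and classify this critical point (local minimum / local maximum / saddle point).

∇U = (-8p + 4q - 1, 4p - 8q - 1); substituting (-1/4, -1/4) gives ∇U = (0, 0), so (-1/4, -1/4) is indeed a critical point.
The Hessian of U is constant: H = [[-8, 4], [4, -8]].
det(H) = (-8)·(-8) − 4² = 48.
det(H) > 0 and tr(H) = -16 < 0, so H is negative definite and the point is a local maximum.

local maximum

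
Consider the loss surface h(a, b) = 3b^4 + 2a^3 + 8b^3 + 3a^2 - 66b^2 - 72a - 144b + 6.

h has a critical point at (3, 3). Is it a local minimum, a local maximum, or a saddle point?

local minimum

The mixed partial ∂²h/∂a∂b is 0, so the Hessian at any point is diag(h_aa, h_bb) = diag(6(2a + 1), 12(3b^2 + 4b - 11)).
At (3, 3): H = diag(42, 336).
Both eigenvalues are positive, so H is positive definite: a local minimum.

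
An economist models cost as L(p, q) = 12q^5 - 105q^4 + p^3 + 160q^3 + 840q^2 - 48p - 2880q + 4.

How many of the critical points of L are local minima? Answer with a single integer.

2

L separates as a function of p plus a function of q, so ∇L=0 decouples.
∂L/∂p = 3(p - 4)(p + 4) = 0 at p ∈ {-4, 4}; ∂L/∂q = 60(q - 4)(q - 3)(q - 2)(q + 2) = 0 at q ∈ {-2, 2, 3, 4}.
The Hessian is diagonal: diag(L_pp, L_qq). Second derivatives: L_pp(-4)=-24, L_pp(4)=24; L_qq(-2)=-7200, L_qq(2)=480, L_qq(3)=-300, L_qq(4)=720.
Local minima occur where both diagonal entries positive: (4, 2), (4, 4). Count: 2.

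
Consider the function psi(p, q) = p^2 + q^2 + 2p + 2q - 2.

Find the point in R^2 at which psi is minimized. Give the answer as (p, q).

(-1, -1)

psi(p,q) separates as A(p) + B(q) − 2, so its minimum is min A + min B − 2.
A'(p) = 2p + 2 vanishes at p ∈ {-1}; B'(q) = 2q + 2 vanishes at q ∈ {-1}.
Local minima of A (where A''>0): A(-1)=-1. Local minima of B: B(-1)=-1.
So the global minimum of psi is A(-1) + B(-1) − 2 = -1 − 1 − 2 = -4, attained at (-1, -1).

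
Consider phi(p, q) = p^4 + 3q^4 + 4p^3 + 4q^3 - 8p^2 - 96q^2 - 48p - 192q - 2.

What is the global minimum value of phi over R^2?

-1362

phi(p,q) separates as A(p) + B(q) − 2, so its minimum is min A + min B − 2.
A'(p) = 4(p - 2)(p + 2)(p + 3) vanishes at p ∈ {-3, -2, 2}; B'(q) = 12(q - 4)(q + 1)(q + 4) vanishes at q ∈ {-4, -1, 4}.
Local minima of A (where A''>0): A(-3)=45, A(2)=-80. Local minima of B: B(-4)=-256, B(4)=-1280.
So the global minimum of phi is A(2) + B(4) − 2 = -80 − 1280 − 2 = -1362, attained at (2, 4).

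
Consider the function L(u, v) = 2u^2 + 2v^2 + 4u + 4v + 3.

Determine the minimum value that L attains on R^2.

L(u,v) separates as P(u) + Q(v) + 3, so its minimum is min P + min Q + 3.
P'(u) = 4u + 4 vanishes at u ∈ {-1}; Q'(v) = 4v + 4 vanishes at v ∈ {-1}.
Local minima of P (where P''>0): P(-1)=-2. Local minima of Q: Q(-1)=-2.
So the global minimum of L is P(-1) + Q(-1) + 3 = -2 − 2 + 3 = -1, attained at (-1, -1).

-1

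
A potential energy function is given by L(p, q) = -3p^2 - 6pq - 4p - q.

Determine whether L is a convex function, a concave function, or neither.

neither

L is quadratic, so its Hessian is the constant matrix H = [[-6, -6], [-6, 0]].
det(H) = -36, tr(H) = -6.
det(H) < 0, so H is indefinite: neither convex nor concave.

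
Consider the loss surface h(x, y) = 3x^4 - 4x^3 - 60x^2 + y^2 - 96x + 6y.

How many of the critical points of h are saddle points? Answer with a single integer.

1

h separates as a function of x plus a function of y, so ∇h=0 decouples.
∂h/∂x = 12(x - 4)(x + 1)(x + 2) = 0 at x ∈ {-2, -1, 4}; ∂h/∂y = 2(y + 3) = 0 at y ∈ {-3}.
The Hessian is diagonal: diag(h_xx, h_yy). Second derivatives: h_xx(-2)=72, h_xx(-1)=-60, h_xx(4)=360; h_yy(-3)=2.
Saddle points occur where the two diagonal entries have opposite signs: (-1, -3). Count: 1.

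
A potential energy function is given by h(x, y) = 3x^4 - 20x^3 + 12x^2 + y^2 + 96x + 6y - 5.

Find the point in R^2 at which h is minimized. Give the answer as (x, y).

h(x,y) separates as P(x) + Q(y) − 5, so its minimum is min P + min Q − 5.
P'(x) = 12(x - 4)(x - 2)(x + 1) vanishes at x ∈ {-1, 2, 4}; Q'(y) = 2y + 6 vanishes at y ∈ {-3}.
Local minima of P (where P''>0): P(-1)=-61, P(4)=64. Local minima of Q: Q(-3)=-9.
So the global minimum of h is P(-1) + Q(-3) − 5 = -61 − 9 − 5 = -75, attained at (-1, -3).

(-1, -3)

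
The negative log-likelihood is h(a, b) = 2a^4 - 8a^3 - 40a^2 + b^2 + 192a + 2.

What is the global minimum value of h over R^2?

-556

h(a,b) separates as P(a) + Q(b) + 2, so its minimum is min P + min Q + 2.
P'(a) = 8(a - 4)(a - 2)(a + 3) vanishes at a ∈ {-3, 2, 4}; Q'(b) = 2b vanishes at b ∈ {0}.
Local minima of P (where P''>0): P(-3)=-558, P(4)=128. Local minima of Q: Q(0)=0.
So the global minimum of h is P(-3) + Q(0) + 2 = -558 + 0 + 2 = -556, attained at (-3, 0).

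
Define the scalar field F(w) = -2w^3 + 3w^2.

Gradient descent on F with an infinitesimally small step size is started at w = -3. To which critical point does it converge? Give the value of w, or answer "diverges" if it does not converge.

F'(w) = -6w(w - 1), so F'(-3) = -72.
Gradient descent moves in the -F' direction, i.e. w is increasing.
The nearest critical point in that direction is w = 0, where F'' = 6 > 0 (a local minimum). The iterate converges there.

0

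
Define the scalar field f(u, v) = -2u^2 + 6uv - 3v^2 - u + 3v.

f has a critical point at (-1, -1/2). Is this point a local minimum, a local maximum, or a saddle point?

saddle point

The Hessian of f is constant: H = [[-4, 6], [6, -6]].
det(H) = (-4)·(-6) − 6² = -12.
Since det(H) < 0, H is indefinite and the critical point is a saddle point.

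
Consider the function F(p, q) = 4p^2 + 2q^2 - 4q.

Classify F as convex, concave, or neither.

convex

F is quadratic, so its Hessian is the constant matrix H = [[8, 0], [0, 4]].
det(H) = 32, tr(H) = 12.
det(H) > 0 and tr(H) > 0, so H is positive definite everywhere: convex.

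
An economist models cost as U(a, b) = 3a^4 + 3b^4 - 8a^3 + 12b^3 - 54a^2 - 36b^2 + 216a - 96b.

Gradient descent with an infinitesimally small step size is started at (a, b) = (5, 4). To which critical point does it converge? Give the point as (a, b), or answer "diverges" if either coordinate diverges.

(3, 2)

U is separable, so gradient descent decouples: a follows -∂U/∂a, b follows -∂U/∂b.
∂U/∂a = 12(a - 3)(a - 2)(a + 3); at a=5 this is 576, so a decreases.
∂U/∂b = 12(b - 2)(b + 1)(b + 4); at b=4 this is 960, so b decreases.
a converges to its nearest critical value 3 (a local min of the a-part); b converges to 2. The iterate converges to (3, 2).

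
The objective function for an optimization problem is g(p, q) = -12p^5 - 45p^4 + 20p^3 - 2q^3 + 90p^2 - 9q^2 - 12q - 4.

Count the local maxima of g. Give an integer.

2

g separates as a function of p plus a function of q, so ∇g=0 decouples.
∂g/∂p = -60p(p - 1)(p + 1)(p + 3) = 0 at p ∈ {-3, -1, 0, 1}; ∂g/∂q = -6(q + 1)(q + 2) = 0 at q ∈ {-2, -1}.
The Hessian is diagonal: diag(g_pp, g_qq). Second derivatives: g_pp(-3)=1440, g_pp(-1)=-240, g_pp(0)=180, g_pp(1)=-480; g_qq(-2)=6, g_qq(-1)=-6.
Local maxima occur where both diagonal entries negative: (-1, -1), (1, -1). Count: 2.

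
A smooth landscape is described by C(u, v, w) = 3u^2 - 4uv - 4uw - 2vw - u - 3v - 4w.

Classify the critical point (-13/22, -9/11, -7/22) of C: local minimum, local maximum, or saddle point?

saddle point

The Hessian is constant: H = [[6, -4, -4], [-4, 0, -2], [-4, -2, 0]].
Leading principal minors: Δ₁ = 6, Δ₂ = -16, Δ₃ = -88.
The minors fit neither the all-positive nor the alternating-sign pattern, so H is indefinite: a saddle point.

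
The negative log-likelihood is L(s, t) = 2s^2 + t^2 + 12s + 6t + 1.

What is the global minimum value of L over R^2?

-26

L(s,t) separates as P(s) + Q(t) + 1, so its minimum is min P + min Q + 1.
P'(s) = 4s + 12 vanishes at s ∈ {-3}; Q'(t) = 2(t + 3) vanishes at t ∈ {-3}.
Local minima of P (where P''>0): P(-3)=-18. Local minima of Q: Q(-3)=-9.
So the global minimum of L is P(-3) + Q(-3) + 1 = -18 − 9 + 1 = -26, attained at (-3, -3).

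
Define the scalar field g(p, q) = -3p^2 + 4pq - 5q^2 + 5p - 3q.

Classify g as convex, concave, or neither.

g is quadratic, so its Hessian is the constant matrix H = [[-6, 4], [4, -10]].
det(H) = 44, tr(H) = -16.
det(H) > 0 and tr(H) < 0, so H is negative definite everywhere: concave.

concave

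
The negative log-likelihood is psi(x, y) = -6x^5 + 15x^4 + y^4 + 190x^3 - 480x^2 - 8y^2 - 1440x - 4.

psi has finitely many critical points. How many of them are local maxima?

psi separates as a function of x plus a function of y, so ∇psi=0 decouples.
∂psi/∂x = -30(x - 4)(x - 3)(x + 1)(x + 4) = 0 at x ∈ {-4, -1, 3, 4}; ∂psi/∂y = 4y(y - 2)(y + 2) = 0 at y ∈ {-2, 0, 2}.
The Hessian is diagonal: diag(psi_xx, psi_yy). Second derivatives: psi_xx(-4)=5040, psi_xx(-1)=-1800, psi_xx(3)=840, psi_xx(4)=-1200; psi_yy(-2)=32, psi_yy(0)=-16, psi_yy(2)=32.
Local maxima occur where both diagonal entries negative: (-1, 0), (4, 0). Count: 2.

2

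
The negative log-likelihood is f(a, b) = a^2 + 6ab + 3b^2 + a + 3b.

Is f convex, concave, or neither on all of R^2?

neither

f is quadratic, so its Hessian is the constant matrix H = [[2, 6], [6, 6]].
det(H) = -24, tr(H) = 8.
det(H) < 0, so H is indefinite: neither convex nor concave.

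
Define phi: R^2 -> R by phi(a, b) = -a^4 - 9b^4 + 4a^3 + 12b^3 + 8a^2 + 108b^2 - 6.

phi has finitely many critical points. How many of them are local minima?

1

phi separates as a function of a plus a function of b, so ∇phi=0 decouples.
∂phi/∂a = -4a(a - 4)(a + 1) = 0 at a ∈ {-1, 0, 4}; ∂phi/∂b = -36b(b - 3)(b + 2) = 0 at b ∈ {-2, 0, 3}.
The Hessian is diagonal: diag(phi_aa, phi_bb). Second derivatives: phi_aa(-1)=-20, phi_aa(0)=16, phi_aa(4)=-80; phi_bb(-2)=-360, phi_bb(0)=216, phi_bb(3)=-540.
Local minima occur where both diagonal entries positive: (0, 0). Count: 1.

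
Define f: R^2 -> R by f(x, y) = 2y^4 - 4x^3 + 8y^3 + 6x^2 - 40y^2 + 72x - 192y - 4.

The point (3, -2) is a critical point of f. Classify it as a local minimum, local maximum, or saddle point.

The mixed partial ∂²f/∂x∂y is 0, so the Hessian at any point is diag(f_xx, f_yy) = diag(12(-2x + 1), 8(3y^2 + 6y - 10)).
At (3, -2): H = diag(-60, -80).
Both eigenvalues are negative, so H is negative definite: a local maximum.

local maximum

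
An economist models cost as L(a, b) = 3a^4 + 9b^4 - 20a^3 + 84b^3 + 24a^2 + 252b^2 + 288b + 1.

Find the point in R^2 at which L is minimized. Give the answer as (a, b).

L(a,b) separates as P(a) + Q(b) + 1, so its minimum is min P + min Q + 1.
P'(a) = 12a(a - 4)(a - 1) vanishes at a ∈ {0, 1, 4}; Q'(b) = 36(b + 1)(b + 2)(b + 4) vanishes at b ∈ {-4, -2, -1}.
Local minima of P (where P''>0): P(0)=0, P(4)=-128. Local minima of Q: Q(-4)=-192, Q(-1)=-111.
So the global minimum of L is P(4) + Q(-4) + 1 = -128 − 192 + 1 = -319, attained at (4, -4).

(4, -4)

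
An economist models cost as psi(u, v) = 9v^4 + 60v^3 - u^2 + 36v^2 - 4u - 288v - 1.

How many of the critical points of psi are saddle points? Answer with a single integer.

2

psi separates as a function of u plus a function of v, so ∇psi=0 decouples.
∂psi/∂u = -2(u + 2) = 0 at u ∈ {-2}; ∂psi/∂v = 36(v - 1)(v + 2)(v + 4) = 0 at v ∈ {-4, -2, 1}.
The Hessian is diagonal: diag(psi_uu, psi_vv). Second derivatives: psi_uu(-2)=-2; psi_vv(-4)=360, psi_vv(-2)=-216, psi_vv(1)=540.
Saddle points occur where the two diagonal entries have opposite signs: (-2, -4), (-2, 1). Count: 2.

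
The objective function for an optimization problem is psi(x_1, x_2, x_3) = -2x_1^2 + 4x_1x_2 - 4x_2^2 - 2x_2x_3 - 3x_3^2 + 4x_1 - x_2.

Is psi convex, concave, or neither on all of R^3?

psi is quadratic, so its Hessian is the constant matrix H = [[-4, 4, 0], [4, -8, -2], [0, -2, -6]].
Leading principal minors: -4, 16, -80.
Signs alternate −, +, − ⇒ H ≺ 0 ⇒ concave.

concave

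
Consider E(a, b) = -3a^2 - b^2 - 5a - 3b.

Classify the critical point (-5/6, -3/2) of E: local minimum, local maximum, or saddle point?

The Hessian of E is constant: H = [[-6, 0], [0, -2]].
det(H) = (-6)·(-2) − 0² = 12.
det(H) > 0 and tr(H) = -8 < 0, so H is negative definite and the point is a local maximum.

local maximum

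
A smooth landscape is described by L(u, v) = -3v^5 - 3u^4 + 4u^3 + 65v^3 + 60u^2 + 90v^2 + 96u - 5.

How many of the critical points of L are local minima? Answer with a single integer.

L separates as a function of u plus a function of v, so ∇L=0 decouples.
∂L/∂u = -12(u - 4)(u + 1)(u + 2) = 0 at u ∈ {-2, -1, 4}; ∂L/∂v = -15v(v - 4)(v + 1)(v + 3) = 0 at v ∈ {-3, -1, 0, 4}.
The Hessian is diagonal: diag(L_uu, L_vv). Second derivatives: L_uu(-2)=-72, L_uu(-1)=60, L_uu(4)=-360; L_vv(-3)=630, L_vv(-1)=-150, L_vv(0)=180, L_vv(4)=-2100.
Local minima occur where both diagonal entries positive: (-1, -3), (-1, 0). Count: 2.

2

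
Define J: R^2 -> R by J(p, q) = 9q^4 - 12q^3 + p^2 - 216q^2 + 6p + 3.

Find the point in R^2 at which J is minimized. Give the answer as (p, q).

J(p,q) separates as A(p) + B(q) + 3, so its minimum is min A + min B + 3.
A'(p) = 2p + 6 vanishes at p ∈ {-3}; B'(q) = 36q(q - 4)(q + 3) vanishes at q ∈ {-3, 0, 4}.
Local minima of A (where A''>0): A(-3)=-9. Local minima of B: B(-3)=-891, B(4)=-1920.
So the global minimum of J is A(-3) + B(4) + 3 = -9 − 1920 + 3 = -1926, attained at (-3, 4).

(-3, 4)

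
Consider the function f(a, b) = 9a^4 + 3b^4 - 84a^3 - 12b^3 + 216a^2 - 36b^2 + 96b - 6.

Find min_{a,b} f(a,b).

f(a,b) separates as P(a) + Q(b) − 6, so its minimum is min P + min Q − 6.
P'(a) = 36a(a - 4)(a - 3) vanishes at a ∈ {0, 3, 4}; Q'(b) = 12(b - 4)(b - 1)(b + 2) vanishes at b ∈ {-2, 1, 4}.
Local minima of P (where P''>0): P(0)=0, P(4)=384. Local minima of Q: Q(-2)=-192, Q(4)=-192.
So the global minimum of f is P(0) + Q(-2) − 6 = 0 − 192 − 6 = -198, attained at (0, -2).

-198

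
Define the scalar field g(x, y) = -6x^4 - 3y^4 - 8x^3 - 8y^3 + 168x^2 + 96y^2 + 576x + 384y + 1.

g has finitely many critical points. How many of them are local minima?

g separates as a function of x plus a function of y, so ∇g=0 decouples.
∂g/∂x = -24(x - 4)(x + 2)(x + 3) = 0 at x ∈ {-3, -2, 4}; ∂g/∂y = -12(y - 4)(y + 2)(y + 4) = 0 at y ∈ {-4, -2, 4}.
The Hessian is diagonal: diag(g_xx, g_yy). Second derivatives: g_xx(-3)=-168, g_xx(-2)=144, g_xx(4)=-1008; g_yy(-4)=-192, g_yy(-2)=144, g_yy(4)=-576.
Local minima occur where both diagonal entries positive: (-2, -2). Count: 1.

1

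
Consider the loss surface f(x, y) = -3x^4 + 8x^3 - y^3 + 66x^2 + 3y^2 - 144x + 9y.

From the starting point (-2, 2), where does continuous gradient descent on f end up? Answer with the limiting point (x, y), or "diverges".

(1, -1)

f is separable, so gradient descent decouples: x follows -∂f/∂x, y follows -∂f/∂y.
∂f/∂x = -12(x - 4)(x - 1)(x + 3); at x=-2 this is -216, so x increases.
∂f/∂y = -3(y - 3)(y + 1); at y=2 this is 9, so y decreases.
x converges to its nearest critical value 1 (a local min of the x-part); y converges to -1. The iterate converges to (1, -1).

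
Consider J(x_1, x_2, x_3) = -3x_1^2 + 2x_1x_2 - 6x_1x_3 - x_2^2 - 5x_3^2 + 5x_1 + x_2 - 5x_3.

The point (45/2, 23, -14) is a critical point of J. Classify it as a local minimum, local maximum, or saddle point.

The Hessian is constant: H = [[-6, 2, -6], [2, -2, 0], [-6, 0, -10]].
Leading principal minors: Δ₁ = -6, Δ₂ = 8, Δ₃ = -8.
The minors alternate sign starting negative (−, +, −), so H is negative definite: a local maximum.

local maximum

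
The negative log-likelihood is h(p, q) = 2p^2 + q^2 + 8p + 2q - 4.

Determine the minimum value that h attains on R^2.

-13

h(p,q) separates as A(p) + B(q) − 4, so its minimum is min A + min B − 4.
A'(p) = 4p + 8 vanishes at p ∈ {-2}; B'(q) = 2q + 2 vanishes at q ∈ {-1}.
Local minima of A (where A''>0): A(-2)=-8. Local minima of B: B(-1)=-1.
So the global minimum of h is A(-2) + B(-1) − 4 = -8 − 1 − 4 = -13, attained at (-2, -1).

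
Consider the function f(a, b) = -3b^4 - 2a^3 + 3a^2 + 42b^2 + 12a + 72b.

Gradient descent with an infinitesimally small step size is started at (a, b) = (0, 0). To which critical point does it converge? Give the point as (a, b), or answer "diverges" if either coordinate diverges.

f is separable, so gradient descent decouples: a follows -∂f/∂a, b follows -∂f/∂b.
∂f/∂a = -6(a - 2)(a + 1); at a=0 this is 12, so a decreases.
∂f/∂b = -12(b - 3)(b + 1)(b + 2); at b=0 this is 72, so b decreases.
a converges to its nearest critical value -1 (a local min of the a-part); b converges to -1. The iterate converges to (-1, -1).

(-1, -1)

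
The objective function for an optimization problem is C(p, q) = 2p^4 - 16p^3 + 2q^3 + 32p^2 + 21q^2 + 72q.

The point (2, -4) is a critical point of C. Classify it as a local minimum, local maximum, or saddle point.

The mixed partial ∂²C/∂p∂q is 0, so the Hessian at any point is diag(C_pp, C_qq) = diag(8(3p^2 - 12p + 8), 6(2q + 7)).
At (2, -4): H = diag(-32, -6).
Both eigenvalues are negative, so H is negative definite: a local maximum.

local maximum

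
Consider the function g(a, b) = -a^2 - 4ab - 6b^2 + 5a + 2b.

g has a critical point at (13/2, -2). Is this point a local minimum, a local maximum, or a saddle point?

local maximum

The Hessian of g is constant: H = [[-2, -4], [-4, -12]].
det(H) = (-2)·(-12) − (-4)² = 8.
det(H) > 0 and tr(H) = -14 < 0, so H is negative definite and the point is a local maximum.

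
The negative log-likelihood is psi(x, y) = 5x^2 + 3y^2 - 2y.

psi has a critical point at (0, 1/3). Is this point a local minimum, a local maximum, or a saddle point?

local minimum

The Hessian of psi is constant: H = [[10, 0], [0, 6]].
det(H) = 10·6 − 0² = 60.
det(H) > 0 and tr(H) = 16 > 0, so H is positive definite and the point is a local minimum.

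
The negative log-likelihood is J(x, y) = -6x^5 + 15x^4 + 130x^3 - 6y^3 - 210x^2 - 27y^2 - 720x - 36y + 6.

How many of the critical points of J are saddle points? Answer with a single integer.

4

J separates as a function of x plus a function of y, so ∇J=0 decouples.
∂J/∂x = -30(x - 4)(x - 2)(x + 1)(x + 3) = 0 at x ∈ {-3, -1, 2, 4}; ∂J/∂y = -18(y + 1)(y + 2) = 0 at y ∈ {-2, -1}.
The Hessian is diagonal: diag(J_xx, J_yy). Second derivatives: J_xx(-3)=2100, J_xx(-1)=-900, J_xx(2)=900, J_xx(4)=-2100; J_yy(-2)=18, J_yy(-1)=-18.
Saddle points occur where the two diagonal entries have opposite signs: (-3, -1), (-1, -2), (2, -1), (4, -2). Count: 4.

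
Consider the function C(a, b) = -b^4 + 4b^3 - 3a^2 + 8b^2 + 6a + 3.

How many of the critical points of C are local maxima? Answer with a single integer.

2

C separates as a function of a plus a function of b, so ∇C=0 decouples.
∂C/∂a = -6(a - 1) = 0 at a ∈ {1}; ∂C/∂b = -4b(b - 4)(b + 1) = 0 at b ∈ {-1, 0, 4}.
The Hessian is diagonal: diag(C_aa, C_bb). Second derivatives: C_aa(1)=-6; C_bb(-1)=-20, C_bb(0)=16, C_bb(4)=-80.
Local maxima occur where both diagonal entries negative: (1, -1), (1, 4). Count: 2.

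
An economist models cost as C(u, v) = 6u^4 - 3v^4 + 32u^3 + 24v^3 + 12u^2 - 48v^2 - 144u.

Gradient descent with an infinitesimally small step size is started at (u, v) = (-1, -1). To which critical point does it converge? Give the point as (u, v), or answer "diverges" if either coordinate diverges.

diverges

C is separable, so gradient descent decouples: u follows -∂C/∂u, v follows -∂C/∂v.
∂C/∂u = 24(u - 1)(u + 2)(u + 3); at u=-1 this is -96, so u increases.
∂C/∂v = -12v(v - 4)(v - 2); at v=-1 this is 180, so v decreases.
The v-coordinate has no critical point in that direction and runs off to infinity.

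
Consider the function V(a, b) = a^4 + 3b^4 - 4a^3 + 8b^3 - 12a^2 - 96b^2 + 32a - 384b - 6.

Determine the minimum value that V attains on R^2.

V(a,b) separates as P(a) + Q(b) − 6, so its minimum is min P + min Q − 6.
P'(a) = 4(a - 4)(a - 1)(a + 2) vanishes at a ∈ {-2, 1, 4}; Q'(b) = 12(b - 4)(b + 2)(b + 4) vanishes at b ∈ {-4, -2, 4}.
Local minima of P (where P''>0): P(-2)=-64, P(4)=-64. Local minima of Q: Q(-4)=256, Q(4)=-1792.
So the global minimum of V is P(-2) + Q(4) − 6 = -64 − 1792 − 6 = -1862, attained at (-2, 4).

-1862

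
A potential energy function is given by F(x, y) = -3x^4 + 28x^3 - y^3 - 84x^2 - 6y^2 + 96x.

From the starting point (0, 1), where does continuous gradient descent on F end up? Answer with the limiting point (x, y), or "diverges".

F is separable, so gradient descent decouples: x follows -∂F/∂x, y follows -∂F/∂y.
∂F/∂x = -12(x - 4)(x - 2)(x - 1); at x=0 this is 96, so x decreases.
∂F/∂y = -3y(y + 4); at y=1 this is -15, so y increases.
The x-coordinate has no critical point in that direction and runs off to infinity.

diverges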